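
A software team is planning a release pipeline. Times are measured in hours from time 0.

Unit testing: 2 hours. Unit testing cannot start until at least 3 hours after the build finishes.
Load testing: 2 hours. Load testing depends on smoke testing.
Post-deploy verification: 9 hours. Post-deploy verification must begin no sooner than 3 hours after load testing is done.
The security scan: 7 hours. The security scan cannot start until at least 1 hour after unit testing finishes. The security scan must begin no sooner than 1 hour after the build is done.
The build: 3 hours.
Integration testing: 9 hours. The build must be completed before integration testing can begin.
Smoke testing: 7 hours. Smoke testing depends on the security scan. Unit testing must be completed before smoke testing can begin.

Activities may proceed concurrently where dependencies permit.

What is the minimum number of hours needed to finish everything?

37

The build can start immediately at hour 0; it finishes at hour 3.
After the build (finishes hour 3), integration testing can start at hour 3 and finishes at hour 12.
After the build (finishes hour 3, plus 3-hour gap → hour 6), unit testing can start at hour 6 and finishes at hour 8.
The security scan needs all of unit testing (finishes hour 8, plus 1-hour gap → hour 9); the build (finishes hour 3, plus 1-hour gap → hour 4). That puts its earliest start at hour 9; it finishes at 9 + 7 = hour 16.
Smoke testing cannot start until the security scan (finishes hour 16); unit testing (finishes hour 8). The controlling bound is hour 16, so smoke testing finishes at 16 + 7 = hour 23.
Load testing cannot begin until smoke testing (finishes hour 23). It runs from hour 23 to 23 + 2 = hour 25.
Post-deploy verification waits on load testing (finishes hour 25, plus 3-hour gap → hour 28), so it starts at hour 28 and finishes at 28 + 9 = hour 37.
All tasks are finished once the last one completes. Finish times: The build at 3, Unit testing at 8, Integration testing at 12, The security scan at 16, Smoke testing at 23, Load testing at 25, Post-deploy verification at 37. The latest is hour 37.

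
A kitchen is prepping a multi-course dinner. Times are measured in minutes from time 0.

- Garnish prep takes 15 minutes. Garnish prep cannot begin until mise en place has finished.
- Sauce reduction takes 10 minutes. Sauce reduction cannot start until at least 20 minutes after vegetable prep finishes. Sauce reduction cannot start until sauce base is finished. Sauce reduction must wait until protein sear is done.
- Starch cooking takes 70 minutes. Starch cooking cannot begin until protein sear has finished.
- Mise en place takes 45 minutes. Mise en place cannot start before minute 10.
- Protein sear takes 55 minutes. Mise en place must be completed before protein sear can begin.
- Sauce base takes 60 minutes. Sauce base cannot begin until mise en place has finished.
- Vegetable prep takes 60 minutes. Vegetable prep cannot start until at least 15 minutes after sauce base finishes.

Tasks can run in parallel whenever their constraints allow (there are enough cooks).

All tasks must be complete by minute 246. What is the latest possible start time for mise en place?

36

Nothing follows sauce reduction; the deadline of minute 246 is its only limit. It must start by 246 − 10 = minute 236.
Since sauce reduction (must start by minute 236, minus 20-minute gap → minute 216) depends on it, vegetable prep must finish by minute 216. Backing off its 60-minute duration gives a latest start of minute 156.
For sauce base: vegetable prep (must start by minute 156, minus 15-minute gap → minute 141); sauce reduction (must start by minute 236). The most restrictive is minute 141; with a 60-minute duration, sauce base must start by minute 81.
Starch cooking has no dependents, so it just needs to finish by minute 246. Starting by 246 − 70 = minute 176 achieves that.
Protein sear must finish in time for sauce reduction (must start by minute 236); starch cooking (must start by minute 176). The tightest is minute 176, so protein sear must start by 176 − 55 = minute 121.
Garnish prep must finish by minute 246; it takes 15 minutes, so it must start by 246 − 15 = minute 231.
Mise en place feeds sauce base (must start by minute 81); protein sear (must start by minute 121); garnish prep (must start by minute 231). Taking the minimum, mise en place must finish by minute 81 and start by 81 − 45 = minute 36.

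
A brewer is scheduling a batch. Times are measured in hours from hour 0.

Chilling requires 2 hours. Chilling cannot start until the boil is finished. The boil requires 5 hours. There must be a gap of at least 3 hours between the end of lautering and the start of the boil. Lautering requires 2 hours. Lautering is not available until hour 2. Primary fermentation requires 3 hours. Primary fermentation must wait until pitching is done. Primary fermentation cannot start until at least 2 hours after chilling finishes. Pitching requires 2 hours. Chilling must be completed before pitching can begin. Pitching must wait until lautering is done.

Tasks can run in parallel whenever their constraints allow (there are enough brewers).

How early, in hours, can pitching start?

Lautering cannot begin until its own release at hour 2. It runs from hour 2 to 2 + 2 = hour 4.
The boil cannot begin until lautering (finishes hour 4, plus 3-hour gap → hour 7). It runs from hour 7 to 7 + 5 = hour 12.
After the boil (finishes hour 12), chilling can start at hour 12 and finishes at hour 14.
Pitching waits on chilling (finishes hour 14); lautering (finishes hour 4). The latest of these is hour 14, which is the earliest pitching can start.

14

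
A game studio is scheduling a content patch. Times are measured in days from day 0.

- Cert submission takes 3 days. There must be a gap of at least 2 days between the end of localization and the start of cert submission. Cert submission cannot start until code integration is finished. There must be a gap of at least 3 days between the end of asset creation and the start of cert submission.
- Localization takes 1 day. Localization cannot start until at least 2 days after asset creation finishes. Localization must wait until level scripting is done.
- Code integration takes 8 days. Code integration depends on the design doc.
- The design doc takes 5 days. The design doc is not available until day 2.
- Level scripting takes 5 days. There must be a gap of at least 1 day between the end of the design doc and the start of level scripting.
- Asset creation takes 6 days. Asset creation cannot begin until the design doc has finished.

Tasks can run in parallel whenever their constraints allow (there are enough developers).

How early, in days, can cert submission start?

After its own release at day 2, the design doc can start at day 2 and finishes at day 7.
Code integration cannot begin until the design doc (finishes day 7). It runs from day 7 to 7 + 8 = day 15.
Level scripting waits on the design doc (finishes day 7, plus 1-day gap → day 8), so it starts at day 8 and finishes at 8 + 5 = day 13.
Asset creation cannot begin until the design doc (finishes day 7). It runs from day 7 to 7 + 6 = day 13.
For localization: asset creation (finishes day 13, plus 2-day gap → day 15); level scripting (finishes day 13). Taking the maximum gives a start of day 15, and it finishes at 15 + 1 = day 16.
Cert submission waits on localization (finishes day 16, plus 2-day gap → day 18); code integration (finishes day 15); asset creation (finishes day 13, plus 3-day gap → day 16). The latest of these is day 18, which is the earliest cert submission can start.

18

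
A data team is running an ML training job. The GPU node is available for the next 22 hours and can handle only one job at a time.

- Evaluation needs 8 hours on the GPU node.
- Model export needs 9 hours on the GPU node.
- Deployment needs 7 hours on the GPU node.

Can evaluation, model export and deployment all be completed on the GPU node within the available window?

Running back to back, the jobs need 8 + 9 + 7 = 24 hours on the GPU node.
Since 24 > 22, they cannot all fit.

No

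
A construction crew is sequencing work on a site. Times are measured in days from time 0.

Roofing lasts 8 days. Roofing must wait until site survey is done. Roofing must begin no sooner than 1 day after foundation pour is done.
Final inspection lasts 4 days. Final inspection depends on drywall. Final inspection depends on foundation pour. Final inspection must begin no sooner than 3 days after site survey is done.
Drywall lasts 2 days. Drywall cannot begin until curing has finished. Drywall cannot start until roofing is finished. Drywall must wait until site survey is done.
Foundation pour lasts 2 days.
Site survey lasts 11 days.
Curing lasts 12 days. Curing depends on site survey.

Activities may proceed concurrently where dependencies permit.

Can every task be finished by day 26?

Foundation pour can start immediately at day 0; it finishes at day 2.
Site survey has no prerequisites, so it starts at day 0 and finishes at day 11.
Roofing cannot start until site survey (finishes day 11); foundation pour (finishes day 2, plus 1-day gap → day 3). The controlling bound is day 11, so roofing finishes at 11 + 8 = day 19.
Curing waits on site survey (finishes day 11), so it starts at day 11 and finishes at 11 + 12 = day 23.
Drywall has to wait for curing (finishes day 23); roofing (finishes day 19); site survey (finishes day 11). The latest of these is day 23, so drywall runs day 23 to 23 + 2 = day 25.
Final inspection has to wait for drywall (finishes day 25); foundation pour (finishes day 2); site survey (finishes day 11, plus 3-day gap → day 14). The latest of these is day 25, so final inspection runs day 25 to 25 + 4 = day 29.
The earliest everything can be done is day 29, which is after the deadline of 26, so it is not possible.

No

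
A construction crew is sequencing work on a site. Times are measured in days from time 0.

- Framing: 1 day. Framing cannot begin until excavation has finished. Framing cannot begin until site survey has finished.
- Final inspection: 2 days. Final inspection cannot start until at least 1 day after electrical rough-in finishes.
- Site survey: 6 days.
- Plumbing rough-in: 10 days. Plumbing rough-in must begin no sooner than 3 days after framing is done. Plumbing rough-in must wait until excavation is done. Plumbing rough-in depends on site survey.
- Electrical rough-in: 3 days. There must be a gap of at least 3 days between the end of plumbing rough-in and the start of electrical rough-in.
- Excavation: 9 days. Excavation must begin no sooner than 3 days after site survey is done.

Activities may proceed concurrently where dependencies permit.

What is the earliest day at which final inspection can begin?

39

Site survey has no prerequisites, so it starts at day 0 and finishes at day 6.
Excavation cannot begin until site survey (finishes day 6, plus 3-day gap → day 9). It runs from day 9 to 9 + 9 = day 18.
Framing cannot start until excavation (finishes day 18); site survey (finishes day 6). The controlling bound is day 18, so framing finishes at 18 + 1 = day 19.
Plumbing rough-in has to wait for framing (finishes day 19, plus 3-day gap → day 22); excavation (finishes day 18); site survey (finishes day 6). The latest of these is day 22, so plumbing rough-in runs day 22 to 22 + 10 = day 32.
Electrical rough-in waits on plumbing rough-in (finishes day 32, plus 3-day gap → day 35), so it starts at day 35 and finishes at 35 + 3 = day 38.
Final inspection waits on electrical rough-in (finishes day 38, plus 1-day gap → day 39), so the earliest it can start is day 39.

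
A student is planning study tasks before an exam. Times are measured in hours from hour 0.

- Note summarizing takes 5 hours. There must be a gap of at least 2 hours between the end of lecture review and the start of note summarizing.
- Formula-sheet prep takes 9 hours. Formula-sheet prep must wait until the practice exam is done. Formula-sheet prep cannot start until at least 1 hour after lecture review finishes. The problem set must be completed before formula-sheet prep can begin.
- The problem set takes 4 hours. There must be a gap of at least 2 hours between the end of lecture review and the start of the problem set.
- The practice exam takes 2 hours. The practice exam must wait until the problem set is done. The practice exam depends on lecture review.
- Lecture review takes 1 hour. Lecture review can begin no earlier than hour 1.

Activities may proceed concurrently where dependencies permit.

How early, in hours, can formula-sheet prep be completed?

19

Lecture review waits on its own release at hour 1, so it starts at hour 1 and finishes at 1 + 1 = hour 2.
After lecture review (finishes hour 2, plus 2-hour gap → hour 4), the problem set can start at hour 4 and finishes at hour 8.
The practice exam has to wait for the problem set (finishes hour 8); lecture review (finishes hour 2). The latest of these is hour 8, so the practice exam runs hour 8 to 8 + 2 = hour 10.
Formula-sheet prep has to wait for the practice exam (finishes hour 10); lecture review (finishes hour 2, plus 1-hour gap → hour 3); the problem set (finishes hour 8). The latest of these is hour 10, so formula-sheet prep runs hour 10 to 10 + 9 = hour 19.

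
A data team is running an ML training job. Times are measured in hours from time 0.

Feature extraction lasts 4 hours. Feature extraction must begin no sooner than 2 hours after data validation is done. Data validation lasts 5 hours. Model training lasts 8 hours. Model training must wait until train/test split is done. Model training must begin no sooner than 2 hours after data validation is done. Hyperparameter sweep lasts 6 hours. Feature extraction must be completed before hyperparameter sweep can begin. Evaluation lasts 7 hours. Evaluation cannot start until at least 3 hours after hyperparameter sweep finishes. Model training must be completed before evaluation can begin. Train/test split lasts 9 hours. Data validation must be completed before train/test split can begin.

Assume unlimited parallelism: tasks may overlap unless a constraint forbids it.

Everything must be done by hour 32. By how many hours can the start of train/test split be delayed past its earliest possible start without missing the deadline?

3

Data validation can start immediately at hour 0; it finishes at hour 5.
Train/test split cannot begin until data validation (finishes hour 5). It runs from hour 5 to 5 + 9 = hour 14.

Working backward from the deadline:
Evaluation has no dependents, so it just needs to finish by hour 32. Starting by 32 − 7 = hour 25 achieves that.
Model training must finish before evaluation (must start by hour 25). With an 8-hour duration, model training must start by 25 − 8 = hour 17.
Since model training (must start by hour 17) depends on it, train/test split must finish by hour 17. Backing off its 9-hour duration gives a latest start of hour 8.
So train/test split can start as early as hour 5 and as late as hour 8, giving 8 − 5 = 3 hours of slack.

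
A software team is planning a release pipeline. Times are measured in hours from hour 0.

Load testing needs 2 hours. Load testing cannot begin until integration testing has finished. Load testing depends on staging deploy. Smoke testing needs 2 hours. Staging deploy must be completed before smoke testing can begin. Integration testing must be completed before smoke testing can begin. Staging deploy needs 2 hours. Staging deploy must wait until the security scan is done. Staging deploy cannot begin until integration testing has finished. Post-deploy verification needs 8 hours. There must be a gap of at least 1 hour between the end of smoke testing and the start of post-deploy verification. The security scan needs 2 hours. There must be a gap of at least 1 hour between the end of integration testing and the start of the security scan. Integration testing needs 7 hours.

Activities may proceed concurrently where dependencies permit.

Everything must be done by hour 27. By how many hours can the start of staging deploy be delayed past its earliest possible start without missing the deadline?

Nothing blocks integration testing, so it runs from hour 0 to hour 7.
After integration testing (finishes hour 7, plus 1-hour gap → hour 8), the security scan can start at hour 8 and finishes at hour 10.
Staging deploy has to wait for the security scan (finishes hour 10); integration testing (finishes hour 7). The latest of these is hour 10, so staging deploy runs hour 10 to 10 + 2 = hour 12.

Working backward from the deadline:
Nothing follows post-deploy verification; the deadline of hour 27 is its only limit. It must start by 27 − 8 = hour 19.
Since post-deploy verification (must start by hour 19, minus 1-hour gap → hour 18) depends on it, smoke testing must finish by hour 18. Backing off its 2-hour duration gives a latest start of hour 16.
Load testing must finish by hour 27; it takes 2 hours, so it must start by 27 − 2 = hour 25.
Staging deploy feeds smoke testing (must start by hour 16); load testing (must start by hour 25). Taking the minimum, staging deploy must finish by hour 16 and start by 16 − 2 = hour 14.
So staging deploy can start as early as hour 10 and as late as hour 14, giving 14 − 10 = 4 hours of slack.

4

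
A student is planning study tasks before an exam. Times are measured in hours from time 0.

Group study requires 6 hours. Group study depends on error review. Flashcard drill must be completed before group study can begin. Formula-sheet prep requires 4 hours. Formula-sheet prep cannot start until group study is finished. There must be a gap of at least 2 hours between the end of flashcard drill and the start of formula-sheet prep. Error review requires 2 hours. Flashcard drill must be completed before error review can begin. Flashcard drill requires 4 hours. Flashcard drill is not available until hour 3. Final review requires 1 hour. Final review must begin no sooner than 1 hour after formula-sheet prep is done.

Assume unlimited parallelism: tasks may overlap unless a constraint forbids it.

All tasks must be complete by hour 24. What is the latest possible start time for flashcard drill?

6

To finish by hour 24, final review (duration 1) must start no later than hour 23.
Formula-sheet prep has to be done before final review (must start by hour 23, minus 1-hour gap → hour 22). That means finishing by hour 22, i.e. starting by 22 − 4 = hour 18.
Group study feeds into formula-sheet prep (must start by hour 18); so group study must finish by hour 18 and therefore start by hour 12.
Error review must finish before group study (must start by hour 12). With a 2-hour duration, error review must start by 12 − 2 = hour 10.
Flashcard drill has several dependents: error review (must start by hour 10); group study (must start by hour 12); formula-sheet prep (must start by hour 18, minus 2-hour gap → hour 16). The earliest of those limits is hour 10, so flashcard drill must start by 10 − 4 = hour 6.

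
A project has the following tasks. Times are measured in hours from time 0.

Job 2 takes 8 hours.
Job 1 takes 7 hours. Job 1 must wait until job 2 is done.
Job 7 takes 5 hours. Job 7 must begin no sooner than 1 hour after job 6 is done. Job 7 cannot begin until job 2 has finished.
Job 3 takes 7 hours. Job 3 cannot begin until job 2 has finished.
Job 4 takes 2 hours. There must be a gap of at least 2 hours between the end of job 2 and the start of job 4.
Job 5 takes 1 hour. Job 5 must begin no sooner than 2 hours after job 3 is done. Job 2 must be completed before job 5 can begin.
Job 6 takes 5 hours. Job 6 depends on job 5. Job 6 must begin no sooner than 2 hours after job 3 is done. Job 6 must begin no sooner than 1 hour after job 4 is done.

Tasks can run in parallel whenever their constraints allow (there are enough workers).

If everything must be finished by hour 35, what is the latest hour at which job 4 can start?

21

Nothing follows job 7; the deadline of hour 35 is its only limit. It must start by 35 − 5 = hour 30.
Job 6 has to be done before job 7 (must start by hour 30, minus 1-hour gap → hour 29). That means finishing by hour 29, i.e. starting by 29 − 5 = hour 24.
Job 4 must finish before job 6 (must start by hour 24, minus 1-hour gap → hour 23). With a 2-hour duration, job 4 must start by 23 − 2 = hour 21.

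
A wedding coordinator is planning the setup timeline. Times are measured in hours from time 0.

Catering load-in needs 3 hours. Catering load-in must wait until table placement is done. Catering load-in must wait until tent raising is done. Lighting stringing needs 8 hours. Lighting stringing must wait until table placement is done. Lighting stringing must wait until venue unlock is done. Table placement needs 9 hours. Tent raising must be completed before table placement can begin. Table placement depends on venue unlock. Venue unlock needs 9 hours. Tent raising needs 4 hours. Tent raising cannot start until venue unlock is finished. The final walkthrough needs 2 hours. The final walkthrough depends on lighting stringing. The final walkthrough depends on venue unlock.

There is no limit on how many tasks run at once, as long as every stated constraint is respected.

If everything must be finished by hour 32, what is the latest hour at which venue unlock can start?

0

The final walkthrough must finish by hour 32; it takes 2 hours, so it must start by 32 − 2 = hour 30.
Since the final walkthrough (must start by hour 30) depends on it, lighting stringing must finish by hour 30. Backing off its 8-hour duration gives a latest start of hour 22.
To finish by hour 32, catering load-in (duration 3) must start no later than hour 29.
Table placement must finish in time for lighting stringing (must start by hour 22); catering load-in (must start by hour 29). The tightest is hour 22, so table placement must start by 22 − 9 = hour 13.
Tent raising has several dependents: table placement (must start by hour 13); catering load-in (must start by hour 29). The earliest of those limits is hour 13, so tent raising must start by 13 − 4 = hour 9.
Venue unlock must finish in time for tent raising (must start by hour 9); table placement (must start by hour 13); lighting stringing (must start by hour 22); the final walkthrough (must start by hour 30). The tightest is hour 9, so venue unlock must start by 9 − 9 = hour 0.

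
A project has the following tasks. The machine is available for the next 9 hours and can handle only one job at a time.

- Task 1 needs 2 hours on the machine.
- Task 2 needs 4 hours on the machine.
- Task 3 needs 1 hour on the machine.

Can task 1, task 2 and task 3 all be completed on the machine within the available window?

Yes

Running back to back, the jobs need 2 + 4 + 1 = 7 hours on the machine.
Since 7 ≤ 9, they fit within the window.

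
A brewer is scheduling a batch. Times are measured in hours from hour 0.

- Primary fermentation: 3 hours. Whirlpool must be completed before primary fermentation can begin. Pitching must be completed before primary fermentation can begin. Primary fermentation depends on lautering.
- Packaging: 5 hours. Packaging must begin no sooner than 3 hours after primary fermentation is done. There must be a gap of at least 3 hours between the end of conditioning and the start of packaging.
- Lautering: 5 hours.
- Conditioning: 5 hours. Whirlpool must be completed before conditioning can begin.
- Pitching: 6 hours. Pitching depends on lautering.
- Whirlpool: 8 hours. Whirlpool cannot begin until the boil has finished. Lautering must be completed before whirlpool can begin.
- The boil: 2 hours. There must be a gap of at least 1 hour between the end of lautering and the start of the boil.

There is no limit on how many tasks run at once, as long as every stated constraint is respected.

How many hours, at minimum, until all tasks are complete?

29

Lautering has no prerequisites, so it starts at hour 0 and finishes at hour 5.
Pitching cannot begin until lautering (finishes hour 5). It runs from hour 5 to 5 + 6 = hour 11.
The boil cannot begin until lautering (finishes hour 5, plus 1-hour gap → hour 6). It runs from hour 6 to 6 + 2 = hour 8.
Whirlpool needs all of the boil (finishes hour 8); lautering (finishes hour 5). That puts its earliest start at hour 8; it finishes at 8 + 8 = hour 16.
Conditioning waits on whirlpool (finishes hour 16), so it starts at hour 16 and finishes at 16 + 5 = hour 21.
For primary fermentation: whirlpool (finishes hour 16); pitching (finishes hour 11); lautering (finishes hour 5). Taking the maximum gives a start of hour 16, and it finishes at 16 + 3 = hour 19.
Packaging has to wait for primary fermentation (finishes hour 19, plus 3-hour gap → hour 22); conditioning (finishes hour 21, plus 3-hour gap → hour 24). The latest of these is hour 24, so packaging runs hour 24 to 24 + 5 = hour 29.
All tasks are finished once the last one completes. Finish times: Lautering at 5, The boil at 8, Whirlpool at 16, Pitching at 11, Primary fermentation at 19, Conditioning at 21, Packaging at 29. The latest is hour 29.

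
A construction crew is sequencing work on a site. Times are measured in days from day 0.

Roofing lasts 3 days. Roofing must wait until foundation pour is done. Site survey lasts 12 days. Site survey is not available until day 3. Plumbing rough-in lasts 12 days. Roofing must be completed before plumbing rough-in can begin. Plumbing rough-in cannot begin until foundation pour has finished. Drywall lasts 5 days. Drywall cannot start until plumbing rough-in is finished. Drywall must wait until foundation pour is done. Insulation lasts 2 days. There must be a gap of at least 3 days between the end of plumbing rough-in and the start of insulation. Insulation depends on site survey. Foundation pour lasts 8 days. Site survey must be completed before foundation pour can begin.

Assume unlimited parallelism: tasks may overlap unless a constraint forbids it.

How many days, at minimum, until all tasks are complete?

Site survey waits on its own release at day 3, so it starts at day 3 and finishes at 3 + 12 = day 15.
Foundation pour cannot begin until site survey (finishes day 15). It runs from day 15 to 15 + 8 = day 23.
After foundation pour (finishes day 23), roofing can start at day 23 and finishes at day 26.
For plumbing rough-in: roofing (finishes day 26); foundation pour (finishes day 23). Taking the maximum gives a start of day 26, and it finishes at 26 + 12 = day 38.
Drywall has to wait for plumbing rough-in (finishes day 38); foundation pour (finishes day 23). The latest of these is day 38, so drywall runs day 38 to 38 + 5 = day 43.
Insulation cannot start until plumbing rough-in (finishes day 38, plus 3-day gap → day 41); site survey (finishes day 15). The controlling bound is day 41, so insulation finishes at 41 + 2 = day 43.
All tasks are finished once the last one completes. Finish times: Site survey at 15, Foundation pour at 23, Roofing at 26, Plumbing rough-in at 38, Insulation at 43, Drywall at 43. The latest is day 43.

43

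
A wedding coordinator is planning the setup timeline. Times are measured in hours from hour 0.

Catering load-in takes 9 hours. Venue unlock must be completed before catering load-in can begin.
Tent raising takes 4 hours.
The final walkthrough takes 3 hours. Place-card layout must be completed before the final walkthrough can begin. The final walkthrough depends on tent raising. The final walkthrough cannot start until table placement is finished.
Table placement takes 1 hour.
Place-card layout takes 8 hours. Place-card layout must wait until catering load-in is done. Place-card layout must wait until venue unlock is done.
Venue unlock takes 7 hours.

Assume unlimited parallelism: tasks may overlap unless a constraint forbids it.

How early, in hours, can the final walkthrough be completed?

27

Table placement can start immediately at hour 0; it finishes at hour 1.
Tent raising has no prerequisites, so it starts at hour 0 and finishes at hour 4.
Nothing blocks venue unlock, so it runs from hour 0 to hour 7.
Catering load-in waits on venue unlock (finishes hour 7), so it starts at hour 7 and finishes at 7 + 9 = hour 16.
Place-card layout cannot start until catering load-in (finishes hour 16); venue unlock (finishes hour 7). The controlling bound is hour 16, so place-card layout finishes at 16 + 8 = hour 24.
The final walkthrough has to wait for place-card layout (finishes hour 24); tent raising (finishes hour 4); table placement (finishes hour 1). The latest of these is hour 24, so the final walkthrough runs hour 24 to 24 + 3 = hour 27.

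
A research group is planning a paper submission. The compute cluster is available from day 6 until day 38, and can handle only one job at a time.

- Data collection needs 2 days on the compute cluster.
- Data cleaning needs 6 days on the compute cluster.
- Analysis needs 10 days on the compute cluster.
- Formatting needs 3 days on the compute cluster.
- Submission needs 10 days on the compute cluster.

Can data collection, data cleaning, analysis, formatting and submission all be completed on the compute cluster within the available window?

The compute cluster window is 38 − 6 = 32 days.
Running back to back, the jobs need 2 + 6 + 10 + 3 + 10 = 31 days on the compute cluster.
Since 31 ≤ 32, they fit within the window.

Yes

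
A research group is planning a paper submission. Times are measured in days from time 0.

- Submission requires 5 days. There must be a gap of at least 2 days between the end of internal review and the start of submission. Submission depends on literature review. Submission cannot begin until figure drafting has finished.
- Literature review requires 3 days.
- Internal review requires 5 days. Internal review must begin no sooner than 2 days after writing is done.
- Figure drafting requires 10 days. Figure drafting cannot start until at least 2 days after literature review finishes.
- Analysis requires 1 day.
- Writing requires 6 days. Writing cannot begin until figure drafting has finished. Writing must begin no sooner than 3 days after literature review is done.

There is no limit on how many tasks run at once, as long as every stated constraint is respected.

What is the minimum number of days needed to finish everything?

35

Analysis can start immediately at day 0; it finishes at day 1.
Nothing blocks literature review, so it runs from day 0 to day 3.
Figure drafting cannot begin until literature review (finishes day 3, plus 2-day gap → day 5). It runs from day 5 to 5 + 10 = day 15.
Writing has to wait for figure drafting (finishes day 15); literature review (finishes day 3, plus 3-day gap → day 6). The latest of these is day 15, so writing runs day 15 to 15 + 6 = day 21.
Internal review waits on writing (finishes day 21, plus 2-day gap → day 23), so it starts at day 23 and finishes at 23 + 5 = day 28.
Submission cannot start until internal review (finishes day 28, plus 2-day gap → day 30); literature review (finishes day 3); figure drafting (finishes day 15). The controlling bound is day 30, so submission finishes at 30 + 5 = day 35.
All tasks are finished once the last one completes. Finish times: Literature review at 3, Analysis at 1, Figure drafting at 15, Writing at 21, Internal review at 28, Submission at 35. The latest is day 35.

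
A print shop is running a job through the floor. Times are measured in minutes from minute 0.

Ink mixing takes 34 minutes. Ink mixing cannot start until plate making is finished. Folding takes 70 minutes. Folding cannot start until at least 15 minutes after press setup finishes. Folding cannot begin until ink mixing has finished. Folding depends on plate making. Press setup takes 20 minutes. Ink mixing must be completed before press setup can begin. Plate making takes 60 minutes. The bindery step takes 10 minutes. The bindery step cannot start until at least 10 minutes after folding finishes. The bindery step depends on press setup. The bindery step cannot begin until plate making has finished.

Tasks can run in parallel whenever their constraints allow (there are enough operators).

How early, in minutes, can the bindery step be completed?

Plate making can start immediately at minute 0; it finishes at minute 60.
Ink mixing waits on plate making (finishes minute 60), so it starts at minute 60 and finishes at 60 + 34 = minute 94.
Press setup waits on ink mixing (finishes minute 94), so it starts at minute 94 and finishes at 94 + 20 = minute 114.
For folding: press setup (finishes minute 114, plus 15-minute gap → minute 129); ink mixing (finishes minute 94); plate making (finishes minute 60). Taking the maximum gives a start of minute 129, and it finishes at 129 + 70 = minute 199.
The bindery step has to wait for folding (finishes minute 199, plus 10-minute gap → minute 209); press setup (finishes minute 114); plate making (finishes minute 60). The latest of these is minute 209, so the bindery step runs minute 209 to 209 + 10 = minute 219.

219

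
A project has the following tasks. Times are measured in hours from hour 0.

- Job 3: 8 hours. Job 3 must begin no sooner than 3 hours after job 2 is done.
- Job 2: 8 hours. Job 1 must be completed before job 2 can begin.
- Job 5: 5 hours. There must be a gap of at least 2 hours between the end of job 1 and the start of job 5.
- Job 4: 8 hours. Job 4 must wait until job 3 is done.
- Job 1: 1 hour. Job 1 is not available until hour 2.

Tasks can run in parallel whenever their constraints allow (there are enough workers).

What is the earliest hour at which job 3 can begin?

14

After its own release at hour 2, job 1 can start at hour 2 and finishes at hour 3.
Job 2 waits on job 1 (finishes hour 3), so it starts at hour 3 and finishes at 3 + 8 = hour 11.
Job 3 waits on job 2 (finishes hour 11, plus 3-hour gap → hour 14), so the earliest it can start is hour 14.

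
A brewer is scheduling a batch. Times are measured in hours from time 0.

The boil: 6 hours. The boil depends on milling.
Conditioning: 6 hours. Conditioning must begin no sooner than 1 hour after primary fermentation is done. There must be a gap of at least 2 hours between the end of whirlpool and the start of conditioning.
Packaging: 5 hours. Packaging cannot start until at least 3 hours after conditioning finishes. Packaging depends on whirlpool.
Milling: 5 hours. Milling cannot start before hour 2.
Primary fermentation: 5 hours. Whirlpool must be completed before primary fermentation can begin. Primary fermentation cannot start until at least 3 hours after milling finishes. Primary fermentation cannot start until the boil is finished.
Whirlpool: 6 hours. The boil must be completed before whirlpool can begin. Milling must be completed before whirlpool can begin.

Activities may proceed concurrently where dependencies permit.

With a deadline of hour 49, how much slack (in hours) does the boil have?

After its own release at hour 2, milling can start at hour 2 and finishes at hour 7.
The boil cannot begin until milling (finishes hour 7). It runs from hour 7 to 7 + 6 = hour 13.

Working backward from the deadline:
Packaging must finish by hour 49; it takes 5 hours, so it must start by 49 − 5 = hour 44.
Conditioning must finish before packaging (must start by hour 44, minus 3-hour gap → hour 41). With a 6-hour duration, conditioning must start by 41 − 6 = hour 35.
Primary fermentation feeds into conditioning (must start by hour 35, minus 1-hour gap → hour 34); so primary fermentation must finish by hour 34 and therefore start by hour 29.
Whirlpool feeds primary fermentation (must start by hour 29); conditioning (must start by hour 35, minus 2-hour gap → hour 33); packaging (must start by hour 44). Taking the minimum, whirlpool must finish by hour 29 and start by 29 − 6 = hour 23.
The boil has several dependents: whirlpool (must start by hour 23); primary fermentation (must start by hour 29). The earliest of those limits is hour 23, so the boil must start by 23 − 6 = hour 17.
So the boil can start as early as hour 7 and as late as hour 17, giving 17 − 7 = 10 hours of slack.

10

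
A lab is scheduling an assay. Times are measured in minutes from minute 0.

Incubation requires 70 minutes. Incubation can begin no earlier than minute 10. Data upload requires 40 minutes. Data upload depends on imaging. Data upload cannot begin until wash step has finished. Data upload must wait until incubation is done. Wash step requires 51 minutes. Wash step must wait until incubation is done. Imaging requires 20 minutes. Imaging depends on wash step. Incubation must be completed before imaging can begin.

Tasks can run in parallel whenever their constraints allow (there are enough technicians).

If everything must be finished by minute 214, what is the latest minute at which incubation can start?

Data upload must finish by minute 214; it takes 40 minutes, so it must start by 214 − 40 = minute 174.
Imaging has to be done before data upload (must start by minute 174). That means finishing by minute 174, i.e. starting by 174 − 20 = minute 154.
Wash step has several dependents: imaging (must start by minute 154); data upload (must start by minute 174). The earliest of those limits is minute 154, so wash step must start by 154 − 51 = minute 103.
Incubation feeds wash step (must start by minute 103); imaging (must start by minute 154); data upload (must start by minute 174). Taking the minimum, incubation must finish by minute 103 and start by 103 − 70 = minute 33.

33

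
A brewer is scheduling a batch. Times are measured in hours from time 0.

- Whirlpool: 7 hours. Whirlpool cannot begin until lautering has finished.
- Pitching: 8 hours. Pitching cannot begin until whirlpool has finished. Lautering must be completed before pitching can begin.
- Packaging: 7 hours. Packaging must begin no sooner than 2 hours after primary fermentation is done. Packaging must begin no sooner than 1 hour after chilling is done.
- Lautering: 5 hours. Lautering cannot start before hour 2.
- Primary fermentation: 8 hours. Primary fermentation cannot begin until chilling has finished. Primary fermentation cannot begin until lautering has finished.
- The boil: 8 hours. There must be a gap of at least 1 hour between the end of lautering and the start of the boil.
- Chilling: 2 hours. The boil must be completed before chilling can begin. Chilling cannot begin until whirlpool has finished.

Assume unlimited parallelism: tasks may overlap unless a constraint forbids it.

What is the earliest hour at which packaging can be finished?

35

Lautering cannot begin until its own release at hour 2. It runs from hour 2 to 2 + 5 = hour 7.
After lautering (finishes hour 7), whirlpool can start at hour 7 and finishes at hour 14.
The boil waits on lautering (finishes hour 7, plus 1-hour gap → hour 8), so it starts at hour 8 and finishes at 8 + 8 = hour 16.
Chilling cannot start until the boil (finishes hour 16); whirlpool (finishes hour 14). The controlling bound is hour 16, so chilling finishes at 16 + 2 = hour 18.
Primary fermentation has to wait for chilling (finishes hour 18); lautering (finishes hour 7). The latest of these is hour 18, so primary fermentation runs hour 18 to 18 + 8 = hour 26.
Packaging cannot start until primary fermentation (finishes hour 26, plus 2-hour gap → hour 28); chilling (finishes hour 18, plus 1-hour gap → hour 19). The controlling bound is hour 28, so packaging finishes at 28 + 7 = hour 35.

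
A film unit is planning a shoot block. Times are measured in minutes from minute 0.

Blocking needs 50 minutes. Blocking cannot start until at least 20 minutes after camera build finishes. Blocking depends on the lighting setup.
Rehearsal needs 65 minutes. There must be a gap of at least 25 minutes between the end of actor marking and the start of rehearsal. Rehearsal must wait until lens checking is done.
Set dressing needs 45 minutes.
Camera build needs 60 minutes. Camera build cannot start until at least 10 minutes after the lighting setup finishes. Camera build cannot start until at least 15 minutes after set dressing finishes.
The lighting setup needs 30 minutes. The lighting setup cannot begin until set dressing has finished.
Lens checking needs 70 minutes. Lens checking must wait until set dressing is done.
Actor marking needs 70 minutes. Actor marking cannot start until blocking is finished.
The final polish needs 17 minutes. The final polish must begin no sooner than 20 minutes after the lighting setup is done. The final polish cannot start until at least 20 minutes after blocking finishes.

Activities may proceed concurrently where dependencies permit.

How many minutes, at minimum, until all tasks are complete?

375

Set dressing has no prerequisites, so it starts at minute 0 and finishes at minute 45.
After set dressing (finishes minute 45), lens checking can start at minute 45 and finishes at minute 115.
The lighting setup waits on set dressing (finishes minute 45), so it starts at minute 45 and finishes at 45 + 30 = minute 75.
Camera build has to wait for the lighting setup (finishes minute 75, plus 10-minute gap → minute 85); set dressing (finishes minute 45, plus 15-minute gap → minute 60). The latest of these is minute 85, so camera build runs minute 85 to 85 + 60 = minute 145.
Blocking needs all of camera build (finishes minute 145, plus 20-minute gap → minute 165); the lighting setup (finishes minute 75). That puts its earliest start at minute 165; it finishes at 165 + 50 = minute 215.
The final polish cannot start until the lighting setup (finishes minute 75, plus 20-minute gap → minute 95); blocking (finishes minute 215, plus 20-minute gap → minute 235). The controlling bound is minute 235, so the final polish finishes at 235 + 17 = minute 252.
After blocking (finishes minute 215), actor marking can start at minute 215 and finishes at minute 285.
Rehearsal has to wait for actor marking (finishes minute 285, plus 25-minute gap → minute 310); lens checking (finishes minute 115). The latest of these is minute 310, so rehearsal runs minute 310 to 310 + 65 = minute 375.
All tasks are finished once the last one completes. Finish times: Set dressing at 45, The lighting setup at 75, Camera build at 145, Lens checking at 115, Blocking at 215, Actor marking at 285, Rehearsal at 375, The final polish at 252. The latest is minute 375.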